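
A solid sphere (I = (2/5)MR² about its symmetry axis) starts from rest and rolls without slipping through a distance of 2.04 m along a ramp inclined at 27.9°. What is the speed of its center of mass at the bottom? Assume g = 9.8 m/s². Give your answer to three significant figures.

For this body I = (2/5)MR², i.e. k = I/(MR²) = 0.4.
Rolling without slipping gives ω = v/R, so the total kinetic energy is ½Mv² + ½Iω² = ½(1+k)Mv² = (7/10)Mv².
The vertical drop is h = L sinθ = 2.04 × sin27.9° = 0.9546 m.
Energy conservation: Mgh = (7/10)Mv², so v = √(2gh/(1+k)) = √(2 × 9.8 × 0.9546 / 1.4) ≈ 3.66 m/s.

v ≈ 3.66 m/s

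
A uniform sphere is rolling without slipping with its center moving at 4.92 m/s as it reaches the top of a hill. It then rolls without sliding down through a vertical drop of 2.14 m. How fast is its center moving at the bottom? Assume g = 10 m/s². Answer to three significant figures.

v ≈ 7.40 m/s

For this body I = (2/5)MR², i.e. k = I/(MR²) = 0.4.
Pure rolling means v = ωR; then KE = ½Mv² + ½I(v/R)² = ½(1+k)Mv² = (7/10)Mv².
Conserving energy between top and bottom: (7/10)Mv² = (7/10)Mv₀² + Mgh, hence v² = v₀² + 2gh/(1+k).
v = √(4.92² + 2×10×2.14/1.4) = √54.78 ≈ 7.40 m/s.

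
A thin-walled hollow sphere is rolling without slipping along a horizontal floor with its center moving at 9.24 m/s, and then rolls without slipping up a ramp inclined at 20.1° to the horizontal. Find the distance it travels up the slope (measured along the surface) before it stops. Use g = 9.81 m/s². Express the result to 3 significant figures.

d ≈ 21.1 m

With I = (2/3)MR², the ratio k = I/(MR²) is 2/3.
Rolling without slipping gives ω = v/R, so the total kinetic energy is ½Mv² + ½Iω² = ½(1+k)Mv² = (5/6)Mv².
Setting this equal to Mgh gives the vertical rise h = (1+k)v₀²/(2g) = 1.667×9.24²/(2×9.81) = 7.253 m.
Along the incline, d = h/sinθ = 7.253/sin20.1° ≈ 21.1 m.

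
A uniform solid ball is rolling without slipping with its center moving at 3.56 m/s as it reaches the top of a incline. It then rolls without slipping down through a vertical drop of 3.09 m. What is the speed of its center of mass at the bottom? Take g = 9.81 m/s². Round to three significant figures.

Here I = (2/5)MR², so the shape factor k = I/(MR²) = 0.4.
Pure rolling means v = ωR; then KE = ½Mv² + ½I(v/R)² = ½(1+k)Mv² = (7/10)Mv².
Energy conservation: (7/10)Mv₀² + Mgh = (7/10)Mv², so v² = v₀² + 2gh/(1+k).
v = √(3.56² + 2×9.81×3.09/1.4) = √55.98 ≈ 7.48 m/s.

v ≈ 7.48 m/s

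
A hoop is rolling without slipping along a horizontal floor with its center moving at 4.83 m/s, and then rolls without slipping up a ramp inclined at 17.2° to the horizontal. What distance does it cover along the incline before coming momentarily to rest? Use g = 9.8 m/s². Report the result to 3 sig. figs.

The moment of inertia is MR², giving k ≡ I/(MR²) = 1.
The rolling condition ω = v/R makes the rotational term ½I(v/R)² = ½kMv², so KE_total = ½(1+k)Mv² = Mv².
Setting this equal to Mgh gives the vertical rise h = (1+k)v₀²/(2g) = 2×4.83²/(2×9.8) = 2.381 m.
Along the incline, d = h/sinθ = 2.381/sin17.2° ≈ 8.05 m.

d ≈ 8.05 m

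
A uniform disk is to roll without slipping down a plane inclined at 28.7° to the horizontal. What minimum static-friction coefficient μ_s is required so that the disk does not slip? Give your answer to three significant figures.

μ_min ≈ 0.182

For this body I = (1/2)MR², i.e. k = I/(MR²) = 0.5.
Newton's second law down the slope: Mg sinθ − f = Ma. The torque equation fR = Iα (with α = a/R) gives f = kMa.
These give a = g sinθ/(1+k) and the required friction f = kMg sinθ/(1+k).
The normal force is N = Mg cosθ, so μ_min = f/N = k tanθ/(1+k).
μ_min = 0.5 × tan28.7° / 1.5 ≈ 0.182.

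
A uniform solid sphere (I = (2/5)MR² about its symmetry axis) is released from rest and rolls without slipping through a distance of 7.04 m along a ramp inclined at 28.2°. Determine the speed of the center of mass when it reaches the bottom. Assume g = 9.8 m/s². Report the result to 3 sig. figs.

The moment of inertia is (2/5)MR², giving k ≡ I/(MR²) = 0.4.
Rolling without slipping gives ω = v/R, so the total kinetic energy is ½Mv² + ½Iω² = ½(1+k)Mv² = (7/10)Mv².
The vertical drop is h = L sinθ = 7.04 × sin28.2° = 3.327 m.
Energy conservation: Mgh = (7/10)Mv², so v = √(2gh/(1+k)) = √(2 × 9.8 × 3.327 / 1.4) ≈ 6.82 m/s.

v ≈ 6.82 m/s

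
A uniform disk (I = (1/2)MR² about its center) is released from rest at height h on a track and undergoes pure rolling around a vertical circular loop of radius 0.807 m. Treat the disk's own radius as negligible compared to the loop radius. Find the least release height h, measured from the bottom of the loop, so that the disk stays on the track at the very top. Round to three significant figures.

h_min ≈ 2.22 m

Here I = (1/2)MR², so the shape factor k = I/(MR²) = 0.5.
At the top of the loop, the minimum-contact condition is Mg = Mv_top²/r, so v_top² = gr.
With ω = v/R, the kinetic energy at speed v is ½(1+k)Mv² = (3/4)Mv².
Energy conservation from release (height h) to the top (height 2r): Mgh = Mg(2r) + (3/4)M·gr.
Thus h_min = 2r + (1+k)r/2 = r(2 + 1.5/2) = 0.807 × 2.75 ≈ 2.22 m.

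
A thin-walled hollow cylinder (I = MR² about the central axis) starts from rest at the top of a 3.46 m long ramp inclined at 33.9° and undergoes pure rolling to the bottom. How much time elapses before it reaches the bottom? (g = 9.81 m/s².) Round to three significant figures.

With I = MR², the ratio k = I/(MR²) is 1.
Translational: Mg sinθ − f = Ma. Rotational about the CM: fR = Iα = kMRa, so f = kMa.
Hence a = g sinθ/(1+k) = 9.81×sin33.9°/2 = 2.736 m/s².
Starting from rest, L = ½at², so t = √(2L/a) = √(2×3.46/2.736) ≈ 1.59 s.

t ≈ 1.59 s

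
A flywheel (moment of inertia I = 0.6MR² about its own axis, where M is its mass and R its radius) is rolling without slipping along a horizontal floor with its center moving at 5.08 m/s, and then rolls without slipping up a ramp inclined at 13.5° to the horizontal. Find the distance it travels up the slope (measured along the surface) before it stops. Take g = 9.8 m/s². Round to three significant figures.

With I = 0.6MR², the ratio k = I/(MR²) is 0.6.
Rolling without slipping gives ω = v/R, so the total kinetic energy is ½Mv² + ½Iω² = ½(1+k)Mv² = (4/5)Mv².
Setting this equal to Mgh gives the vertical rise h = (1+k)v₀²/(2g) = 1.6×5.08²/(2×9.8) = 2.107 m.
Along the incline, d = h/sinθ = 2.107/sin13.5° ≈ 9.02 m.

d ≈ 9.02 m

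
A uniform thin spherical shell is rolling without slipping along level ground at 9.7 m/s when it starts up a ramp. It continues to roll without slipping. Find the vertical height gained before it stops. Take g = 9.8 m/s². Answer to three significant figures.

Here I = (2/3)MR², so the shape factor k = I/(MR²) = 2/3.
The rolling condition ω = v/R makes the rotational term ½I(v/R)² = ½kMv², so KE_total = ½(1+k)Mv² = (5/6)Mv².
At the top the kinetic energy is zero, so (5/6)Mv₀² = Mgh.
Thus h = (1+k)v₀²/(2g) = 1.667 × 9.7² / (2 × 9.8) ≈ 8.00 m.

h ≈ 8.00 m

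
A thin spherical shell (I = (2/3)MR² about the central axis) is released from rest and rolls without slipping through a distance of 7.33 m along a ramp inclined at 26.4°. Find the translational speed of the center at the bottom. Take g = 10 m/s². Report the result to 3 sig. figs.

The moment of inertia is (2/3)MR², giving k ≡ I/(MR²) = 2/3.
Rolling without slipping gives ω = v/R, so the total kinetic energy is ½Mv² + ½Iω² = ½(1+k)Mv² = (5/6)Mv².
The vertical drop is h = L sinθ = 7.33 × sin26.4° = 3.259 m.
Energy conservation: Mgh = (5/6)Mv², so v = √(2gh/(1+k)) = √(2 × 10 × 3.259 / 1.667) ≈ 6.25 m/s.

v ≈ 6.25 m/s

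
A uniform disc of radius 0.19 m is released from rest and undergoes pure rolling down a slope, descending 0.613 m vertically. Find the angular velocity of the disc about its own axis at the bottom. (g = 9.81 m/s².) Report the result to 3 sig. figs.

With I = (1/2)MR², the ratio k = I/(MR²) is 0.5.
Pure rolling means v = ωR; then KE = ½Mv² + ½I(v/R)² = ½(1+k)Mv² = (3/4)Mv².
Energy conservation Mgh = ½(1+k)Mv² gives v = √(2gh/(1+k)) = √(2 × 9.81 × 0.613 / 1.5) = 2.832 m/s.
The angular speed follows from ω = v/R = 2.832/0.19 ≈ 14.9 rad/s.

ω ≈ 14.9 rad/s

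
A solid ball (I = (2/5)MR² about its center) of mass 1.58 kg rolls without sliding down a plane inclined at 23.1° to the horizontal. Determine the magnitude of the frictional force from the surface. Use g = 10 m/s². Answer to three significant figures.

Here I = (2/5)MR², so the shape factor k = I/(MR²) = 0.4.
Translational: Mg sinθ − f = Ma. Rotational about the CM: fR = Iα = kMRa, so f = kMa.
Combining, a = g sinθ/(1+k) and f = kMa = kMg sinθ/(1+k).
f = 0.4 × 1.58 × 10 × sin23.1° / 1.4 ≈ 1.77 N.

f ≈ 1.77 N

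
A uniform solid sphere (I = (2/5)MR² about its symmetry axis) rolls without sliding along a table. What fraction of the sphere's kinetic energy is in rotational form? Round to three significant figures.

The moment of inertia is (2/5)MR², giving k ≡ I/(MR²) = 0.4.
With ω = v/R, KE_trans = ½Mv² and KE_rot = ½Iω² = ½kMv², so KE_total = ½(1+k)Mv².
The rotational fraction is therefore k/(1+k) = 0.4/1.4 ≈ 0.286.

fraction ≈ 0.286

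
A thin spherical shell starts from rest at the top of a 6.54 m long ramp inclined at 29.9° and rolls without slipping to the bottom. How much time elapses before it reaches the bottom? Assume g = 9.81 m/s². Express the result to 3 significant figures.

For this body I = (2/3)MR², i.e. k = I/(MR²) = 2/3.
Newton's second law down the slope: Mg sinθ − f = Ma. The torque equation fR = Iα (with α = a/R) gives f = kMa.
Hence a = g sinθ/(1+k) = 9.81×sin29.9°/1.667 = 2.934 m/s².
With constant a from rest, t = √(2L/a) = √(2·6.54/2.934) ≈ 2.11 s.

t ≈ 2.11 s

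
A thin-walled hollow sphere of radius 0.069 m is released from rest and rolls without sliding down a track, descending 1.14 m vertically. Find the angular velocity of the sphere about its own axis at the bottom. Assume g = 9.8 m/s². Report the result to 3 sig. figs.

Here I = (2/3)MR², so the shape factor k = I/(MR²) = 2/3.
Pure rolling means v = ωR; then KE = ½Mv² + ½I(v/R)² = ½(1+k)Mv² = (5/6)Mv².
Energy conservation Mgh = ½(1+k)Mv² gives v = √(2gh/(1+k)) = √(2 × 9.8 × 1.14 / 1.667) = 3.661 m/s.
Then ω = v/R = 3.661 / 0.069 ≈ 53.1 rad/s.

ω ≈ 53.1 rad/s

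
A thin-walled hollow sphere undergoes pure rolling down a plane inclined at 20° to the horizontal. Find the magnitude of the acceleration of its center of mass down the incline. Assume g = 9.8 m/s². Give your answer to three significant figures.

Here I = (2/3)MR², so the shape factor k = I/(MR²) = 2/3.
Newton's second law down the slope: Mg sinθ − f = Ma. The torque equation fR = Iα (with α = a/R) gives f = kMa.
Eliminating f: Mg sinθ = (1+k)Ma, so a = g sinθ/(1+k) = 9.8 × sin20° / 1.667 ≈ 2.01 m/s².

a ≈ 2.01 m/s²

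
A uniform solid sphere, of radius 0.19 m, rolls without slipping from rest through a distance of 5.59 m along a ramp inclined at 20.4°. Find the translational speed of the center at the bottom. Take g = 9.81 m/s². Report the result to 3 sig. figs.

For this body I = (2/5)MR², i.e. k = I/(MR²) = 0.4.
Rolling without slipping gives ω = v/R, so the total kinetic energy is ½Mv² + ½Iω² = ½(1+k)Mv² = (7/10)Mv².
The vertical drop is h = L sinθ = 5.59 × sin20.4° = 1.949 m.
Setting Mgh = (7/10)Mv² gives v = √(2gh/(1+k)) = √(2·9.81·1.949/1.4) ≈ 5.23 m/s.

v ≈ 5.23 m/s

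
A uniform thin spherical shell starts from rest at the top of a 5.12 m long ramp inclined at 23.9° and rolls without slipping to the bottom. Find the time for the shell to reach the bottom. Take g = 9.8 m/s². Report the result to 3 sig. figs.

t ≈ 2.07 s

Here I = (2/3)MR², so the shape factor k = I/(MR²) = 2/3.
Along the incline Mg sinθ − f = Ma, and torque about the center fR = Iα = kMR²(a/R) gives f = kMa.
Hence a = g sinθ/(1+k) = 9.8×sin23.9°/1.667 = 2.382 m/s².
Starting from rest, L = ½at², so t = √(2L/a) = √(2×5.12/2.382) ≈ 2.07 s.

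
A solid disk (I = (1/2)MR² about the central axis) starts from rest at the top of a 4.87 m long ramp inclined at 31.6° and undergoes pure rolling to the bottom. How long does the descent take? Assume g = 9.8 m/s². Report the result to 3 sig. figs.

The moment of inertia is (1/2)MR², giving k ≡ I/(MR²) = 0.5.
Newton's second law down the slope: Mg sinθ − f = Ma. The torque equation fR = Iα (with α = a/R) gives f = kMa.
Hence a = g sinθ/(1+k) = 9.8×sin31.6°/1.5 = 3.423 m/s².
With constant a from rest, t = √(2L/a) = √(2·4.87/3.423) ≈ 1.69 s.

t ≈ 1.69 s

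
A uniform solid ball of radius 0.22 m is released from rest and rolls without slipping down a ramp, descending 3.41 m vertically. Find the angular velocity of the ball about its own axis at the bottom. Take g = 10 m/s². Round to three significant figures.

ω ≈ 31.7 rad/s

Here I = (2/5)MR², so the shape factor k = I/(MR²) = 0.4.
The rolling condition ω = v/R makes the rotational term ½I(v/R)² = ½kMv², so KE_total = ½(1+k)Mv² = (7/10)Mv².
Energy conservation Mgh = ½(1+k)Mv² gives v = √(2gh/(1+k)) = √(2 × 10 × 3.41 / 1.4) = 6.98 m/s.
The angular speed follows from ω = v/R = 6.98/0.22 ≈ 31.7 rad/s.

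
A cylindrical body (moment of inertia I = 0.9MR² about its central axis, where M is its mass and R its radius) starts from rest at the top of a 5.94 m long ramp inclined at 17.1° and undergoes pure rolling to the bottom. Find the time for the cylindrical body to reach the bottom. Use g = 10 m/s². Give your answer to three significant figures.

The moment of inertia is 0.9MR², giving k ≡ I/(MR²) = 0.9.
Translational: Mg sinθ − f = Ma. Rotational about the CM: fR = Iα = kMRa, so f = kMa.
Hence a = g sinθ/(1+k) = 10×sin17.1°/1.9 = 1.548 m/s².
With constant a from rest, t = √(2L/a) = √(2·5.94/1.548) ≈ 2.77 s.

t ≈ 2.77 s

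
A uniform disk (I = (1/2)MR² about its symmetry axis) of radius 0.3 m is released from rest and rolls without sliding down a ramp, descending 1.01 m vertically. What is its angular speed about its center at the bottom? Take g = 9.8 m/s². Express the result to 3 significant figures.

With I = (1/2)MR², the ratio k = I/(MR²) is 0.5.
Since it rolls without slipping, ω = v/R and KE = ½Mv² + ½Iω² = ½(1+k)Mv² = (3/4)Mv².
Energy conservation Mgh = ½(1+k)Mv² gives v = √(2gh/(1+k)) = √(2 × 9.8 × 1.01 / 1.5) = 3.633 m/s.
The angular speed follows from ω = v/R = 3.633/0.3 ≈ 12.1 rad/s.

ω ≈ 12.1 rad/s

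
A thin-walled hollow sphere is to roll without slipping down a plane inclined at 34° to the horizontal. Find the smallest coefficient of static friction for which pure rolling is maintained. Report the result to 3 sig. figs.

μ_min ≈ 0.270

For this body I = (2/3)MR², i.e. k = I/(MR²) = 2/3.
Newton's second law down the slope: Mg sinθ − f = Ma. The torque equation fR = Iα (with α = a/R) gives f = kMa.
These give a = g sinθ/(1+k) and the required friction f = kMg sinθ/(1+k).
The normal force is N = Mg cosθ, so μ_min = f/N = k tanθ/(1+k).
μ_min = (2/3) × tan34° / 1.667 ≈ 0.270.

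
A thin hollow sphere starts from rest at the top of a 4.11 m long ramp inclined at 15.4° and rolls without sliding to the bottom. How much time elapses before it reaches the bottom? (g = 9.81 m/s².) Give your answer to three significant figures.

With I = (2/3)MR², the ratio k = I/(MR²) is 2/3.
Translational: Mg sinθ − f = Ma. Rotational about the CM: fR = Iα = kMRa, so f = kMa.
Hence a = g sinθ/(1+k) = 9.81×sin15.4°/1.667 = 1.563 m/s².
Starting from rest, L = ½at², so t = √(2L/a) = √(2×4.11/1.563) ≈ 2.29 s.

t ≈ 2.29 s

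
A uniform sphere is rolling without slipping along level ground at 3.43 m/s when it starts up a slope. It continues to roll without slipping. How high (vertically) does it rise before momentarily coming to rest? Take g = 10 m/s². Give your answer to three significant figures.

With I = (2/5)MR², the ratio k = I/(MR²) is 0.4.
The rolling condition ω = v/R makes the rotational term ½I(v/R)² = ½kMv², so KE_total = ½(1+k)Mv² = (7/10)Mv².
All of this converts to potential energy at the highest point: (7/10)Mv₀² = Mgh.
Thus h = (1+k)v₀²/(2g) = 1.4 × 3.43² / (2 × 10) ≈ 0.824 m.

h ≈ 0.824 m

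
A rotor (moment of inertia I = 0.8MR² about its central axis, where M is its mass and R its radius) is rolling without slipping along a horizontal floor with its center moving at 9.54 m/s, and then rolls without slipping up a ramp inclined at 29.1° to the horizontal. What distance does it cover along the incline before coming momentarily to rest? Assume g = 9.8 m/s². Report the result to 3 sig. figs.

With I = 0.8MR², the ratio k = I/(MR²) is 0.8.
Rolling without slipping gives ω = v/R, so the total kinetic energy is ½Mv² + ½Iω² = ½(1+k)Mv² = (9/10)Mv².
Setting this equal to Mgh gives the vertical rise h = (1+k)v₀²/(2g) = 1.8×9.54²/(2×9.8) = 8.358 m.
The distance along the slope is d = h/sinθ = 8.358/sin29.1° ≈ 17.2 m.

d ≈ 17.2 m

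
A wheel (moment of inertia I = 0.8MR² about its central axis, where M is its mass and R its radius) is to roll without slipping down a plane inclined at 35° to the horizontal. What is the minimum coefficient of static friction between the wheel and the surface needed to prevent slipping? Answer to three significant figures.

μ_min ≈ 0.311

For this body I = 0.8MR², i.e. k = I/(MR²) = 0.8.
Translational: Mg sinθ − f = Ma. Rotational about the CM: fR = Iα = kMRa, so f = kMa.
These give a = g sinθ/(1+k) and the required friction f = kMg sinθ/(1+k).
The normal force is N = Mg cosθ, so μ_min = f/N = k tanθ/(1+k).
μ_min = 0.8 × tan35° / 1.8 ≈ 0.311.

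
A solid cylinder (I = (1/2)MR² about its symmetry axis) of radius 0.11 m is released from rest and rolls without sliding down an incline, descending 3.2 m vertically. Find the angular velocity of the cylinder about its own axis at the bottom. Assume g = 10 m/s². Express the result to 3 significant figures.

With I = (1/2)MR², the ratio k = I/(MR²) is 0.5.
Pure rolling means v = ωR; then KE = ½Mv² + ½I(v/R)² = ½(1+k)Mv² = (3/4)Mv².
Energy conservation Mgh = ½(1+k)Mv² gives v = √(2gh/(1+k)) = √(2 × 10 × 3.2 / 1.5) = 6.532 m/s.
Then ω = v/R = 6.532 / 0.11 ≈ 59.4 rad/s.

ω ≈ 59.4 rad/s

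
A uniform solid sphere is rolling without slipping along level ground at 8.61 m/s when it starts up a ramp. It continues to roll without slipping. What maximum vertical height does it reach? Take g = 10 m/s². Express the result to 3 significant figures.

The moment of inertia is (2/5)MR², giving k ≡ I/(MR²) = 0.4.
Since it rolls without slipping, ω = v/R and KE = ½Mv² + ½Iω² = ½(1+k)Mv² = (7/10)Mv².
At the top the kinetic energy is zero, so (7/10)Mv₀² = Mgh.
Thus h = (1+k)v₀²/(2g) = 1.4 × 8.61² / (2 × 10) ≈ 5.19 m.

h ≈ 5.19 m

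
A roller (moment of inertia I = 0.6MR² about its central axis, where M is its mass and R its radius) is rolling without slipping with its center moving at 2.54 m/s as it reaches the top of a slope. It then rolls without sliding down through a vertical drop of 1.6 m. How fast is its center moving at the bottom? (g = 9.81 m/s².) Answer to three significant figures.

The moment of inertia is 0.6MR², giving k ≡ I/(MR²) = 0.6.
The rolling condition ω = v/R makes the rotational term ½I(v/R)² = ½kMv², so KE_total = ½(1+k)Mv² = (4/5)Mv².
Energy conservation: (4/5)Mv₀² + Mgh = (4/5)Mv², so v² = v₀² + 2gh/(1+k).
v = √(2.54² + 2×9.81×1.6/1.6) = √26.07 ≈ 5.11 m/s.

v ≈ 5.11 m/s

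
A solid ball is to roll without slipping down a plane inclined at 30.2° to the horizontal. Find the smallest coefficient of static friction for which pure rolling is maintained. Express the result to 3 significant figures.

μ_min ≈ 0.166

Here I = (2/5)MR², so the shape factor k = I/(MR²) = 0.4.
Along the incline Mg sinθ − f = Ma, and torque about the center fR = Iα = kMR²(a/R) gives f = kMa.
These give a = g sinθ/(1+k) and the required friction f = kMg sinθ/(1+k).
With N = Mg cosθ, the no-slip condition f ≤ μN gives μ_min = f/N = k tanθ/(1+k).
μ_min = 0.4 × tan30.2° / 1.4 ≈ 0.166.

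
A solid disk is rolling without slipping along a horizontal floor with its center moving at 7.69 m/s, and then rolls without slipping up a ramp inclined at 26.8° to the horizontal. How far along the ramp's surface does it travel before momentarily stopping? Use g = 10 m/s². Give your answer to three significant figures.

For this body I = (1/2)MR², i.e. k = I/(MR²) = 0.5.
Pure rolling means v = ωR; then KE = ½Mv² + ½I(v/R)² = ½(1+k)Mv² = (3/4)Mv².
Setting this equal to Mgh gives the vertical rise h = (1+k)v₀²/(2g) = 1.5×7.69²/(2×10) = 4.435 m.
The distance along the slope is d = h/sinθ = 4.435/sin26.8° ≈ 9.84 m.

d ≈ 9.84 m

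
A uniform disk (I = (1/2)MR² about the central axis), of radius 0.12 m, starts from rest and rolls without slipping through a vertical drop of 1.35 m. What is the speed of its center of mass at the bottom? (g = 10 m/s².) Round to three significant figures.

With I = (1/2)MR², the ratio k = I/(MR²) is 0.5.
The rolling condition ω = v/R makes the rotational term ½I(v/R)² = ½kMv², so KE_total = ½(1+k)Mv² = (3/4)Mv².
Energy conservation: Mgh = (3/4)Mv², so v = √(2gh/(1+k)) = √(2 × 10 × 1.35 / 1.5) ≈ 4.24 m/s.

v ≈ 4.24 m/s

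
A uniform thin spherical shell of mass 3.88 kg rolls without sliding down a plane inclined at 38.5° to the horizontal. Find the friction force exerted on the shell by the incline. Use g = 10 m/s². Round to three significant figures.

f ≈ 9.66 N

For this body I = (2/3)MR², i.e. k = I/(MR²) = 2/3.
Translational: Mg sinθ − f = Ma. Rotational about the CM: fR = Iα = kMRa, so f = kMa.
Combining, a = g sinθ/(1+k) and f = kMa = kMg sinθ/(1+k).
f = (2/3) × 3.88 × 10 × sin38.5° / 1.667 ≈ 9.66 N.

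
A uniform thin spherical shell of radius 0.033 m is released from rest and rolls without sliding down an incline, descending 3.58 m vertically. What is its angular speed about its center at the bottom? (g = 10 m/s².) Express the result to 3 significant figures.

With I = (2/3)MR², the ratio k = I/(MR²) is 2/3.
The rolling condition ω = v/R makes the rotational term ½I(v/R)² = ½kMv², so KE_total = ½(1+k)Mv² = (5/6)Mv².
Energy conservation Mgh = ½(1+k)Mv² gives v = √(2gh/(1+k)) = √(2 × 10 × 3.58 / 1.667) = 6.554 m/s.
Then ω = v/R = 6.554 / 0.033 ≈ 199 rad/s.

ω ≈ 199 rad/s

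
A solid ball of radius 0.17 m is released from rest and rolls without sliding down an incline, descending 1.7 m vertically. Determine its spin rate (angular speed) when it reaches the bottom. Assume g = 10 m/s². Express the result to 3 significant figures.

The moment of inertia is (2/5)MR², giving k ≡ I/(MR²) = 0.4.
Since it rolls without slipping, ω = v/R and KE = ½Mv² + ½Iω² = ½(1+k)Mv² = (7/10)Mv².
Energy conservation Mgh = ½(1+k)Mv² gives v = √(2gh/(1+k)) = √(2 × 10 × 1.7 / 1.4) = 4.928 m/s.
Then ω = v/R = 4.928 / 0.17 ≈ 29.0 rad/s.

ω ≈ 29.0 rad/s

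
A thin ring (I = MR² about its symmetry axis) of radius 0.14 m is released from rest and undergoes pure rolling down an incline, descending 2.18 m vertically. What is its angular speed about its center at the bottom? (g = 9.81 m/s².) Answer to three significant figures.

The moment of inertia is MR², giving k ≡ I/(MR²) = 1.
Rolling without slipping gives ω = v/R, so the total kinetic energy is ½Mv² + ½Iω² = ½(1+k)Mv² = Mv².
Energy conservation Mgh = ½(1+k)Mv² gives v = √(2gh/(1+k)) = √(2 × 9.81 × 2.18 / 2) = 4.624 m/s.
The angular speed follows from ω = v/R = 4.624/0.14 ≈ 33.0 rad/s.

ω ≈ 33.0 rad/s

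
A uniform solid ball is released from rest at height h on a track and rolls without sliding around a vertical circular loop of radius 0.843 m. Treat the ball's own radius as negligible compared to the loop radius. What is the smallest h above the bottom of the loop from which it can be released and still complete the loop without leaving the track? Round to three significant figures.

h_min ≈ 2.28 m

With I = (2/5)MR², the ratio k = I/(MR²) is 0.4.
At the top, contact is just lost when gravity alone supplies the centripetal force: Mg = Mv_top²/r, i.e. v_top² = gr.
With ω = v/R, the kinetic energy at speed v is ½(1+k)Mv² = (7/10)Mv².
Energy conservation from release (height h) to the top (height 2r): Mgh = Mg(2r) + (7/10)M·gr.
Thus h_min = 2r + (1+k)r/2 = r(2 + 1.4/2) = 0.843 × 2.7 ≈ 2.28 m.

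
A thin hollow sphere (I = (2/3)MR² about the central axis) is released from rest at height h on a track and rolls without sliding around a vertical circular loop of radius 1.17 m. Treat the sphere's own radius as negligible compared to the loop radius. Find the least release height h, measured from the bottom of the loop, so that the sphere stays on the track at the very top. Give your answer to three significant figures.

For this body I = (2/3)MR², i.e. k = I/(MR²) = 2/3.
At the top of the loop, the minimum-contact condition is Mg = Mv_top²/r, so v_top² = gr.
With ω = v/R, the kinetic energy at speed v is ½(1+k)Mv² = (5/6)Mv².
Energy conservation from release (height h) to the top (height 2r): Mgh = Mg(2r) + (5/6)M·gr.
Thus h_min = 2r + (1+k)r/2 = r(2 + 1.667/2) = 1.17 × 2.833 ≈ 3.32 m.

h_min ≈ 3.32 m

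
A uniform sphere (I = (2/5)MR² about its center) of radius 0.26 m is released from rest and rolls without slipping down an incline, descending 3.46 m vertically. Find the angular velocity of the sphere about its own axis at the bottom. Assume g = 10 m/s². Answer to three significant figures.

With I = (2/5)MR², the ratio k = I/(MR²) is 0.4.
Pure rolling means v = ωR; then KE = ½Mv² + ½I(v/R)² = ½(1+k)Mv² = (7/10)Mv².
Energy conservation Mgh = ½(1+k)Mv² gives v = √(2gh/(1+k)) = √(2 × 10 × 3.46 / 1.4) = 7.031 m/s.
The angular speed follows from ω = v/R = 7.031/0.26 ≈ 27.0 rad/s.

ω ≈ 27.0 rad/s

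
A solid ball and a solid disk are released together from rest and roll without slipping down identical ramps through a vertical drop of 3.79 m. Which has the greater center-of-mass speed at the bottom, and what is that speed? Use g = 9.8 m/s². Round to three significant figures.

For rolling without slipping, Mgh = ½(1+k)Mv² where k = I/(MR²), so v = √(2gh/(1+k)).
Solid ball: k = 0.4, giving v = √(2×9.8×3.79/1.4) = 7.284 m/s.
Solid disk: k = 0.5, giving v = √(2×9.8×3.79/1.5) = 7.037 m/s.
The smaller k wins: the solid ball, at ≈ 7.28 m/s.

the solid ball, at v ≈ 7.28 m/s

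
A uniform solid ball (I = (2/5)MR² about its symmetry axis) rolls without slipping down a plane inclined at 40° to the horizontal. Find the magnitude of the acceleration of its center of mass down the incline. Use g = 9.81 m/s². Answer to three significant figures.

a ≈ 4.50 m/s²

With I = (2/5)MR², the ratio k = I/(MR²) is 0.4.
Translational: Mg sinθ − f = Ma. Rotational about the CM: fR = Iα = kMRa, so f = kMa.
Eliminating f: Mg sinθ = (1+k)Ma, so a = g sinθ/(1+k) = 9.81 × sin40° / 1.4 ≈ 4.50 m/s².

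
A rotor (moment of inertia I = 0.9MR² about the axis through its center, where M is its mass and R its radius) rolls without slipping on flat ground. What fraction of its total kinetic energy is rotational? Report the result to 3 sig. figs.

For this body I = 0.9MR², i.e. k = I/(MR²) = 0.9.
Since ω = v/R, the translational part is ½Mv² and the rotational part is ½I(v/R)² = ½kMv²; the total is ½(1+k)Mv².
The rotational fraction is therefore k/(1+k) = 0.9/1.9 ≈ 0.474.

fraction ≈ 0.474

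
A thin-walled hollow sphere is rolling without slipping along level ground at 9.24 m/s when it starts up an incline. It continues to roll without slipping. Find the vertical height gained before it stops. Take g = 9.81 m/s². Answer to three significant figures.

h ≈ 7.25 m

The moment of inertia is (2/3)MR², giving k ≡ I/(MR²) = 2/3.
Rolling without slipping gives ω = v/R, so the total kinetic energy is ½Mv² + ½Iω² = ½(1+k)Mv² = (5/6)Mv².
All of this converts to potential energy at the highest point: (5/6)Mv₀² = Mgh.
Thus h = (1+k)v₀²/(2g) = 1.667 × 9.24² / (2 × 9.81) ≈ 7.25 m.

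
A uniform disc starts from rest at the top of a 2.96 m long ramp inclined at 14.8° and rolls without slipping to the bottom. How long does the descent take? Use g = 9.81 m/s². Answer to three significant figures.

With I = (1/2)MR², the ratio k = I/(MR²) is 0.5.
Translational: Mg sinθ − f = Ma. Rotational about the CM: fR = Iα = kMRa, so f = kMa.
Hence a = g sinθ/(1+k) = 9.81×sin14.8°/1.5 = 1.671 m/s².
Starting from rest, L = ½at², so t = √(2L/a) = √(2×2.96/1.671) ≈ 1.88 s.

t ≈ 1.88 s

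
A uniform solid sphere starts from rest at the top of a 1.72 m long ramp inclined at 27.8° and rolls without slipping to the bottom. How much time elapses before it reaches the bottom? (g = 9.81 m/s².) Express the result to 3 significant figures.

Here I = (2/5)MR², so the shape factor k = I/(MR²) = 0.4.
Newton's second law down the slope: Mg sinθ − f = Ma. The torque equation fR = Iα (with α = a/R) gives f = kMa.
Hence a = g sinθ/(1+k) = 9.81×sin27.8°/1.4 = 3.268 m/s².
With constant a from rest, t = √(2L/a) = √(2·1.72/3.268) ≈ 1.03 s.

t ≈ 1.03 s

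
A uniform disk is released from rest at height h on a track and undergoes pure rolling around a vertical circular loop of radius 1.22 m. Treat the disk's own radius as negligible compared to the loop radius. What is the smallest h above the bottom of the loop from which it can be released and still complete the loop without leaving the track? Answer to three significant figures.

With I = (1/2)MR², the ratio k = I/(MR²) is 0.5.
At the top of the loop, the minimum-contact condition is Mg = Mv_top²/r, so v_top² = gr.
With ω = v/R, the kinetic energy at speed v is ½(1+k)Mv² = (3/4)Mv².
Energy conservation from release (height h) to the top (height 2r): Mgh = Mg(2r) + (3/4)M·gr.
Thus h_min = 2r + (1+k)r/2 = r(2 + 1.5/2) = 1.22 × 2.75 ≈ 3.36 m.

h_min ≈ 3.36 m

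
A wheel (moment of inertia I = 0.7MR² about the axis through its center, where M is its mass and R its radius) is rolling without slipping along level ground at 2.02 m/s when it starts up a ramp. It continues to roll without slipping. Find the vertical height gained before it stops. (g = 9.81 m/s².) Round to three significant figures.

h ≈ 0.354 m

With I = 0.7MR², the ratio k = I/(MR²) is 0.7.
The rolling condition ω = v/R makes the rotational term ½I(v/R)² = ½kMv², so KE_total = ½(1+k)Mv² = (17/20)Mv².
At the top the kinetic energy is zero, so (17/20)Mv₀² = Mgh.
Thus h = (1+k)v₀²/(2g) = 1.7 × 2.02² / (2 × 9.81) ≈ 0.354 m.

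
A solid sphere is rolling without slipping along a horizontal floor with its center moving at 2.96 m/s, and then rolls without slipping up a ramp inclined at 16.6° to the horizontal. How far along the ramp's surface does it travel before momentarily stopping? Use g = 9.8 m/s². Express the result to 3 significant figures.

d ≈ 2.19 m

Here I = (2/5)MR², so the shape factor k = I/(MR²) = 0.4.
Since it rolls without slipping, ω = v/R and KE = ½Mv² + ½Iω² = ½(1+k)Mv² = (7/10)Mv².
Setting this equal to Mgh gives the vertical rise h = (1+k)v₀²/(2g) = 1.4×2.96²/(2×9.8) = 0.6258 m.
The distance along the slope is d = h/sinθ = 0.6258/sin16.6° ≈ 2.19 m.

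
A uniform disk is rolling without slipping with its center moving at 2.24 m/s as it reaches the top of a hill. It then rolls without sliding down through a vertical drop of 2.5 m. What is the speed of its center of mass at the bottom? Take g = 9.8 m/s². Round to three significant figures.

For this body I = (1/2)MR², i.e. k = I/(MR²) = 0.5.
Rolling without slipping gives ω = v/R, so the total kinetic energy is ½Mv² + ½Iω² = ½(1+k)Mv² = (3/4)Mv².
Energy conservation: (3/4)Mv₀² + Mgh = (3/4)Mv², so v² = v₀² + 2gh/(1+k).
v = √(2.24² + 2×9.8×2.5/1.5) = √37.68 ≈ 6.14 m/s.

v ≈ 6.14 m/s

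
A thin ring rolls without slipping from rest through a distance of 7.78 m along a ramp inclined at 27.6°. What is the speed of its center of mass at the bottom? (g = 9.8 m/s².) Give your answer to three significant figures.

The moment of inertia is MR², giving k ≡ I/(MR²) = 1.
Since it rolls without slipping, ω = v/R and KE = ½Mv² + ½Iω² = ½(1+k)Mv² = Mv².
The vertical drop is h = L sinθ = 7.78 × sin27.6° = 3.604 m.
Setting Mgh = Mv² gives v = √(2gh/(1+k)) = √(2·9.8·3.604/2) ≈ 5.94 m/s.

v ≈ 5.94 m/s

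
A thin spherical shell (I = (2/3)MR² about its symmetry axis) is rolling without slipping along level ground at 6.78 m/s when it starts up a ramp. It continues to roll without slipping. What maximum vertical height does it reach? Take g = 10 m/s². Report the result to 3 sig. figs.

h ≈ 3.83 m

Here I = (2/3)MR², so the shape factor k = I/(MR²) = 2/3.
Since it rolls without slipping, ω = v/R and KE = ½Mv² + ½Iω² = ½(1+k)Mv² = (5/6)Mv².
All of this converts to potential energy at the highest point: (5/6)Mv₀² = Mgh.
Thus h = (1+k)v₀²/(2g) = 1.667 × 6.78² / (2 × 10) ≈ 3.83 m.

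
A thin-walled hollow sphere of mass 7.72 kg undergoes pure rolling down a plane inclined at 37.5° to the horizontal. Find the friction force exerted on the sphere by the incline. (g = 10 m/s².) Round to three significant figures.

f ≈ 18.8 N

The moment of inertia is (2/3)MR², giving k ≡ I/(MR²) = 2/3.
Translational: Mg sinθ − f = Ma. Rotational about the CM: fR = Iα = kMRa, so f = kMa.
Combining, a = g sinθ/(1+k) and f = kMa = kMg sinθ/(1+k).
f = (2/3) × 7.72 × 10 × sin37.5° / 1.667 ≈ 18.8 N.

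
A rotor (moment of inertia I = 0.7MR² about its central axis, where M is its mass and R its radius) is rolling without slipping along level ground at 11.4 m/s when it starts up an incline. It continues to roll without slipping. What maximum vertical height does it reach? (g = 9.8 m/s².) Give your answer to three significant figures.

For this body I = 0.7MR², i.e. k = I/(MR²) = 0.7.
Since it rolls without slipping, ω = v/R and KE = ½Mv² + ½Iω² = ½(1+k)Mv² = (17/20)Mv².
At the top the kinetic energy is zero, so (17/20)Mv₀² = Mgh.
Thus h = (1+k)v₀²/(2g) = 1.7 × 11.4² / (2 × 9.8) ≈ 11.3 m.

h ≈ 11.3 m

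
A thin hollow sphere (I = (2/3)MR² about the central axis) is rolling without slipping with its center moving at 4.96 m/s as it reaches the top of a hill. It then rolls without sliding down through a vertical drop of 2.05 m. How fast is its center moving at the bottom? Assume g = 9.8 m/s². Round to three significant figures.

With I = (2/3)MR², the ratio k = I/(MR²) is 2/3.
The rolling condition ω = v/R makes the rotational term ½I(v/R)² = ½kMv², so KE_total = ½(1+k)Mv² = (5/6)Mv².
Energy conservation: (5/6)Mv₀² + Mgh = (5/6)Mv², so v² = v₀² + 2gh/(1+k).
v = √(4.96² + 2×9.8×2.05/1.667) = √48.71 ≈ 6.98 m/s.

v ≈ 6.98 m/s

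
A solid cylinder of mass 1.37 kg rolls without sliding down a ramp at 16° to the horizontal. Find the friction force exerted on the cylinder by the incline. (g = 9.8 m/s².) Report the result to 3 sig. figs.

f ≈ 1.23 N

Here I = (1/2)MR², so the shape factor k = I/(MR²) = 0.5.
Along the incline Mg sinθ − f = Ma, and torque about the center fR = Iα = kMR²(a/R) gives f = kMa.
Combining, a = g sinθ/(1+k) and f = kMa = kMg sinθ/(1+k).
f = 0.5 × 1.37 × 9.8 × sin16° / 1.5 ≈ 1.23 N.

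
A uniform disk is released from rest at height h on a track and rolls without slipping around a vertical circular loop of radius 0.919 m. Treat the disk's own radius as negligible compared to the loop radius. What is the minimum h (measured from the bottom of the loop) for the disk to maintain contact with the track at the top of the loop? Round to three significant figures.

h_min ≈ 2.53 m

The moment of inertia is (1/2)MR², giving k ≡ I/(MR²) = 0.5.
At the top of the loop, the minimum-contact condition is Mg = Mv_top²/r, so v_top² = gr.
With ω = v/R, the kinetic energy at speed v is ½(1+k)Mv² = (3/4)Mv².
Energy conservation from release (height h) to the top (height 2r): Mgh = Mg(2r) + (3/4)M·gr.
Thus h_min = 2r + (1+k)r/2 = r(2 + 1.5/2) = 0.919 × 2.75 ≈ 2.53 m.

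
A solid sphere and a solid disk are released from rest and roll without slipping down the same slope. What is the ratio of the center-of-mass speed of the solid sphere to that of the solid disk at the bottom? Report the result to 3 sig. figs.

Each satisfies Mgh = ½(1+k)Mv² with k = I/(MR²), so v ∝ 1/√(1+k).
For the solid sphere k = 0.4; for the solid disk k = 0.5.
v₁/v₂ = √((1+k₂)/(1+k₁)) = √(1.5/1.4) ≈ 1.04.

v_ratio ≈ 1.04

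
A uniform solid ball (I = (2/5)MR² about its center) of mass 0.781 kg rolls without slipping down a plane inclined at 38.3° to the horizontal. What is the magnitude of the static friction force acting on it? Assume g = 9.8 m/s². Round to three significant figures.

Here I = (2/5)MR², so the shape factor k = I/(MR²) = 0.4.
Newton's second law down the slope: Mg sinθ − f = Ma. The torque equation fR = Iα (with α = a/R) gives f = kMa.
Combining, a = g sinθ/(1+k) and f = kMa = kMg sinθ/(1+k).
f = 0.4 × 0.781 × 9.8 × sin38.3° / 1.4 ≈ 1.36 N.

f ≈ 1.36 N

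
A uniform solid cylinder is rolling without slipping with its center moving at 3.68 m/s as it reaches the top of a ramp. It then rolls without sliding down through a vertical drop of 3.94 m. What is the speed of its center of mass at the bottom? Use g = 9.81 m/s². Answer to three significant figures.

v ≈ 8.07 m/s

With I = (1/2)MR², the ratio k = I/(MR²) is 0.5.
Since it rolls without slipping, ω = v/R and KE = ½Mv² + ½Iω² = ½(1+k)Mv² = (3/4)Mv².
Energy conservation: (3/4)Mv₀² + Mgh = (3/4)Mv², so v² = v₀² + 2gh/(1+k).
v = √(3.68² + 2×9.81×3.94/1.5) = √65.08 ≈ 8.07 m/s.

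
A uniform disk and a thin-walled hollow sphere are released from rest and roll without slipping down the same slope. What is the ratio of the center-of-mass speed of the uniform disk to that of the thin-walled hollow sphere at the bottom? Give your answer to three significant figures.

v_ratio ≈ 1.05

Each satisfies Mgh = ½(1+k)Mv² with k = I/(MR²), so v ∝ 1/√(1+k).
For the uniform disk k = 0.5; for the thin-walled hollow sphere k = 2/3.
v₁/v₂ = √((1+k₂)/(1+k₁)) = √(1.667/1.5) ≈ 1.05.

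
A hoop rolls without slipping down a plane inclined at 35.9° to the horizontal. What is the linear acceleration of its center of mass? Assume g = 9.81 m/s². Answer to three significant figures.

For this body I = MR², i.e. k = I/(MR²) = 1.
Along the incline Mg sinθ − f = Ma, and torque about the center fR = Iα = kMR²(a/R) gives f = kMa.
Eliminating f: Mg sinθ = (1+k)Ma, so a = g sinθ/(1+k) = 9.81 × sin35.9° / 2 ≈ 2.88 m/s².

a ≈ 2.88 m/s²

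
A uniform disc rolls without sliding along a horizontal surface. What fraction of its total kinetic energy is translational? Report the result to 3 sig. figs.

Here I = (1/2)MR², so the shape factor k = I/(MR²) = 0.5.
Since ω = v/R, the translational part is ½Mv² and the rotational part is ½I(v/R)² = ½kMv²; the total is ½(1+k)Mv².
The translational fraction is therefore 1/(1+k) = 1/1.5 ≈ 0.667.

fraction ≈ 0.667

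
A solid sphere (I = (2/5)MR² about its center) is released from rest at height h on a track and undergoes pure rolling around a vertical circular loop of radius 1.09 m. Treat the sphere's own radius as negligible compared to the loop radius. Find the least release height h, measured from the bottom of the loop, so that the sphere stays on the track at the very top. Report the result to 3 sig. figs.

h_min ≈ 2.94 m

The moment of inertia is (2/5)MR², giving k ≡ I/(MR²) = 0.4.
At the top of the loop, the minimum-contact condition is Mg = Mv_top²/r, so v_top² = gr.
With ω = v/R, the kinetic energy at speed v is ½(1+k)Mv² = (7/10)Mv².
Energy conservation from release (height h) to the top (height 2r): Mgh = Mg(2r) + (7/10)M·gr.
Thus h_min = 2r + (1+k)r/2 = r(2 + 1.4/2) = 1.09 × 2.7 ≈ 2.94 m.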